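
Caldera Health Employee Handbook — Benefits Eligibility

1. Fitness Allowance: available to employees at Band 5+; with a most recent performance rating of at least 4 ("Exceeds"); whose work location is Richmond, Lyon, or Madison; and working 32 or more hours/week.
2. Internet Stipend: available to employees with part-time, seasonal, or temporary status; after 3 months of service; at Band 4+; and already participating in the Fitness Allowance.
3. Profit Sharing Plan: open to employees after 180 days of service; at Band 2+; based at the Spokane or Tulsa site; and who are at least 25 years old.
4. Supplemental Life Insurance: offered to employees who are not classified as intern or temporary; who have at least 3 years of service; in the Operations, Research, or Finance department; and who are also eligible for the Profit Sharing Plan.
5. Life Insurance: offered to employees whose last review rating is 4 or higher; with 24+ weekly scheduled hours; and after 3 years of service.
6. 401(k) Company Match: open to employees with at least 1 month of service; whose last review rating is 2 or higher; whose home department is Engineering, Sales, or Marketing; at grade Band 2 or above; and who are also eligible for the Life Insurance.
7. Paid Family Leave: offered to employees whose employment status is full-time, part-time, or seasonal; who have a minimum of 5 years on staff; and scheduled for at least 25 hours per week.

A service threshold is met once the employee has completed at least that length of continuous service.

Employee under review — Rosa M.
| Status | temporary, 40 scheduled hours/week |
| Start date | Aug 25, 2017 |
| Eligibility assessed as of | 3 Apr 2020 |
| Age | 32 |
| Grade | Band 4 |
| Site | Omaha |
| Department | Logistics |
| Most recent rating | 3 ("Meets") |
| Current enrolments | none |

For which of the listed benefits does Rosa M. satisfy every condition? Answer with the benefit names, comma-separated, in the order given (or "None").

Service from Aug 25, 2017 to 3 Apr 2020: 952 days.
Fitness Allowance — grade Band 4 < Band 5 ✗ → not eligible.
Internet Stipend — status temporary ✓; service 952 days ≥ 3 months (≈90 days) ✓; grade Band 4 ≥ Band 4 ✓; not enrolled in Fitness Allowance ✗ → not eligible.
Profit Sharing Plan — service 952 days ≥ 180 days ✓; grade Band 4 ≥ Band 2 ✓; site Omaha ✗ (not Spokane or Tulsa) → not eligible.
Supplemental Life Insurance — status temporary ✗ (excluded) → not eligible.
Life Insurance — rating 3 < 4 ✗ → not eligible.
401(k) Company Match — service 952 days ≥ 1 month (≈30 days) ✓; rating 3 ≥ 2 ✓; dept Logistics ✗ → not eligible.
Paid Family Leave — status temporary ✗ (requires full-time, part-time, or seasonal) → not eligible.

None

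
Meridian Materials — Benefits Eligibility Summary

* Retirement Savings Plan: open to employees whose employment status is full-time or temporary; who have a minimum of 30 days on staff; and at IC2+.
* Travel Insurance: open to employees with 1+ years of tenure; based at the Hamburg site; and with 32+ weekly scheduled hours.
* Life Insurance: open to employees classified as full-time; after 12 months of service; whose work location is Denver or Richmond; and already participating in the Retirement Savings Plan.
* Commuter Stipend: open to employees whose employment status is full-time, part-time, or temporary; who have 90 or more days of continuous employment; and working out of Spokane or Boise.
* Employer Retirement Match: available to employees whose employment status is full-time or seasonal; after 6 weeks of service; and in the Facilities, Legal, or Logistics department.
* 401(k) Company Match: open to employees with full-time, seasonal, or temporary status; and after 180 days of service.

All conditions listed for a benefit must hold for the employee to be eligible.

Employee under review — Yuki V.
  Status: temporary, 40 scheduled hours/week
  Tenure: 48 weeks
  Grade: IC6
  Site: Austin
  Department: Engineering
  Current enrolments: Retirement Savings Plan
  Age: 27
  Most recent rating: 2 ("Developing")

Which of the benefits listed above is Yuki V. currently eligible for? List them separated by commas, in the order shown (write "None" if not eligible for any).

Retirement Savings Plan, 401(k) Company Match

Retirement Savings Plan — status temporary ✓; service 48 weeks ≥ 30 days ✓; grade IC6 ≥ IC2 ✓ → eligible.
Travel Insurance — service 48 weeks < 1 year (≈365 days) ✗ → not eligible.
Life Insurance — status temporary ✗ (requires full-time) → not eligible.
Commuter Stipend — status temporary ✓; service 48 weeks ≥ 90 days ✓; site Austin ✗ (not Spokane or Boise) → not eligible.
Employer Retirement Match — status temporary ✗ (requires full-time or seasonal) → not eligible.
401(k) Company Match — status temporary ✓; service 48 weeks ≥ 180 days ✓ → eligible.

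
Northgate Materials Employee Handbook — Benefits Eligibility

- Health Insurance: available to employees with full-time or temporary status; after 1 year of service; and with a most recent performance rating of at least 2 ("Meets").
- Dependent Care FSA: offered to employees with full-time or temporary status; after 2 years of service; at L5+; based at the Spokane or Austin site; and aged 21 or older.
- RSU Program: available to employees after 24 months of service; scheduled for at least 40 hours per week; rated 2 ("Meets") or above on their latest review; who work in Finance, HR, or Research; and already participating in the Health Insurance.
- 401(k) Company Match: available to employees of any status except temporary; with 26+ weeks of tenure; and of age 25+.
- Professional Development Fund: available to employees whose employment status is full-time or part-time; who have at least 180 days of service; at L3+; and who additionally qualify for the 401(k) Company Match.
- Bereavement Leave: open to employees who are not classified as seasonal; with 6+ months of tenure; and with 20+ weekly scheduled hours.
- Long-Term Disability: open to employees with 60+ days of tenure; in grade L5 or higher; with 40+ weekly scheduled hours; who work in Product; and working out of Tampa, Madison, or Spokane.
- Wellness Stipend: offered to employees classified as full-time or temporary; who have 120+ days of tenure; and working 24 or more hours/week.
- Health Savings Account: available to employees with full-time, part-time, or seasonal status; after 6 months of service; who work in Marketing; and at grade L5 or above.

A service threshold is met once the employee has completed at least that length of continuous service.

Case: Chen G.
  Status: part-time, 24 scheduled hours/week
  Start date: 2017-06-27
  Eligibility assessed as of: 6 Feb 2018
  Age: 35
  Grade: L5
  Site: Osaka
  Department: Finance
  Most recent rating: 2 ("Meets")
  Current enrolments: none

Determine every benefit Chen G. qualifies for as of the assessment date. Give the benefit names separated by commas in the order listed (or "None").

401(k) Company Match, Professional Development Fund, Bereavement Leave

Service from 2017-06-27 to 6 Feb 2018: 224 days.
Health Insurance — status part-time ✗ (requires full-time or temporary) → not eligible.
Dependent Care FSA — status part-time ✗ (requires full-time or temporary) → not eligible.
RSU Program — service 224 days < 24 months (≈720 days) ✗ → not eligible.
401(k) Company Match — status part-time ✓ (not excluded); service 224 days ≥ 26 weeks (≈182 days) ✓; age 35 ≥ 25 ✓ → eligible.
Professional Development Fund — status part-time ✓; service 224 days ≥ 180 days ✓; grade L5 ≥ L3 ✓; eligible for 401(k) Company Match ✓ → eligible.
Bereavement Leave — status part-time ✓ (not excluded); service 224 days ≥ 6 months (≈180 days) ✓; 24 hrs/wk ≥ 20 ✓ → eligible.
Long-Term Disability — service 224 days ≥ 60 days ✓; grade L5 ≥ L5 ✓; 24 hrs/wk < 40 ✗ → not eligible.
Wellness Stipend — status part-time ✗ (requires full-time or temporary) → not eligible.
Health Savings Account — status part-time ✓; service 224 days ≥ 6 months (≈180 days) ✓; dept Finance ✗ → not eligible.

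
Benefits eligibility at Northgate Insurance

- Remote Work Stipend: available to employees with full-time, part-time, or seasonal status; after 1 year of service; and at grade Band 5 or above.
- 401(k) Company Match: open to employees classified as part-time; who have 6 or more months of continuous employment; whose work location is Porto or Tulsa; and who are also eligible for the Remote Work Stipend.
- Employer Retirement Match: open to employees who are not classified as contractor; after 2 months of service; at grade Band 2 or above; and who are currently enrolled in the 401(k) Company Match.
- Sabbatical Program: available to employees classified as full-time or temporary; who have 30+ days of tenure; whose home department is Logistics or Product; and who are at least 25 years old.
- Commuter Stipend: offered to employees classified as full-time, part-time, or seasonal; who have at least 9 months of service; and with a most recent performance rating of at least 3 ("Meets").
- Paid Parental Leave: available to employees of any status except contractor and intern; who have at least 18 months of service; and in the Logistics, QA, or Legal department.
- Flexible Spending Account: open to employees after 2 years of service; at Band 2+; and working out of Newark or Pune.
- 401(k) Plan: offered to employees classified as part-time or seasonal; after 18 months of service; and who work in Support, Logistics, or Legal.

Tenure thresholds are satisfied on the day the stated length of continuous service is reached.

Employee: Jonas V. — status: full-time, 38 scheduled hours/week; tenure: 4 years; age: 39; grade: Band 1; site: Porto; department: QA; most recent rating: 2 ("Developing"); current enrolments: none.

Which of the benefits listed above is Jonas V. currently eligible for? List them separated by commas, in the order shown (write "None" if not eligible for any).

Remote Work Stipend — status full-time ✓; service 4 years ≥ 1 year ✓; grade Band 1 < Band 5 ✗ → not eligible.
401(k) Company Match — status full-time ✗ (requires part-time) → not eligible.
Employer Retirement Match — status full-time ✓ (not excluded); service 4 years ≥ 2 months (≈60 days) ✓; grade Band 1 < Band 2 ✗ → not eligible.
Sabbatical Program — status full-time ✓; service 4 years ≥ 30 days ✓; dept QA ✗ → not eligible.
Commuter Stipend — status full-time ✓; service 4 years ≥ 9 months (≈270 days) ✓; rating 2 < 3 ✗ → not eligible.
Paid Parental Leave — status full-time ✓ (not excluded); service 4 years ≥ 18 months (≈540 days) ✓; dept QA ✓ → eligible.
Flexible Spending Account — service 4 years ≥ 2 years ✓; grade Band 1 < Band 2 ✗ → not eligible.
401(k) Plan — status full-time ✗ (requires part-time or seasonal) → not eligible.

Paid Parental Leave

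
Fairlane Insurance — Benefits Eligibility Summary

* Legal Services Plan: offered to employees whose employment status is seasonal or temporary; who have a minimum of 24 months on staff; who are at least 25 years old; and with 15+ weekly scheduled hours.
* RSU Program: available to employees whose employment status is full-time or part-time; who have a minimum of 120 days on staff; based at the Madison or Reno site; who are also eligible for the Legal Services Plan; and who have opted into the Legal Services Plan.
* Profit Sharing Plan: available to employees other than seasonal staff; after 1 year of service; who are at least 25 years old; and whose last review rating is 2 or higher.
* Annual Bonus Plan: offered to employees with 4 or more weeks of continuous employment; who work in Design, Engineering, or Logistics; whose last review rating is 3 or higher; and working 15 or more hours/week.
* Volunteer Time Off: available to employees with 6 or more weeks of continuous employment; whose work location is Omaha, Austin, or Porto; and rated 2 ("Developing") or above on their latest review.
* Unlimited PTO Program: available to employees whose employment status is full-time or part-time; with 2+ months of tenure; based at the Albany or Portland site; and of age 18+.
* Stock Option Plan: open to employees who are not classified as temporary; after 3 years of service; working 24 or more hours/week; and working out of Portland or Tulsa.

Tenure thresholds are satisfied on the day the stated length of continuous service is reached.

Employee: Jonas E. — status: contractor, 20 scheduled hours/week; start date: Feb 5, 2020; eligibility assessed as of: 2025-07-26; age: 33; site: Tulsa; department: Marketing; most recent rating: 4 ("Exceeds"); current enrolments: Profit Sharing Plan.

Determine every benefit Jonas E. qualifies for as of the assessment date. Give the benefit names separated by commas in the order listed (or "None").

Service from Feb 5, 2020 to 2025-07-26: 1998 days.
Legal Services Plan — status contractor ✗ (requires seasonal or temporary) → not eligible.
RSU Program — status contractor ✗ (requires full-time or part-time) → not eligible.
Profit Sharing Plan — status contractor ✓ (not excluded); service 1998 days ≥ 1 year (≈365 days) ✓; age 33 ≥ 25 ✓; rating 4 ≥ 2 ✓ → eligible.
Annual Bonus Plan — service 1998 days ≥ 4 weeks (≈28 days) ✓; dept Marketing ✗ → not eligible.
Volunteer Time Off — service 1998 days ≥ 6 weeks (≈42 days) ✓; site Tulsa ✗ (not Omaha, Austin, or Porto) → not eligible.
Unlimited PTO Program — status contractor ✗ (requires full-time or part-time) → not eligible.
Stock Option Plan — status contractor ✓ (not excluded); service 1998 days ≥ 3 years (≈1095 days) ✓; 20 hrs/wk < 24 ✗ → not eligible.

Profit Sharing Plan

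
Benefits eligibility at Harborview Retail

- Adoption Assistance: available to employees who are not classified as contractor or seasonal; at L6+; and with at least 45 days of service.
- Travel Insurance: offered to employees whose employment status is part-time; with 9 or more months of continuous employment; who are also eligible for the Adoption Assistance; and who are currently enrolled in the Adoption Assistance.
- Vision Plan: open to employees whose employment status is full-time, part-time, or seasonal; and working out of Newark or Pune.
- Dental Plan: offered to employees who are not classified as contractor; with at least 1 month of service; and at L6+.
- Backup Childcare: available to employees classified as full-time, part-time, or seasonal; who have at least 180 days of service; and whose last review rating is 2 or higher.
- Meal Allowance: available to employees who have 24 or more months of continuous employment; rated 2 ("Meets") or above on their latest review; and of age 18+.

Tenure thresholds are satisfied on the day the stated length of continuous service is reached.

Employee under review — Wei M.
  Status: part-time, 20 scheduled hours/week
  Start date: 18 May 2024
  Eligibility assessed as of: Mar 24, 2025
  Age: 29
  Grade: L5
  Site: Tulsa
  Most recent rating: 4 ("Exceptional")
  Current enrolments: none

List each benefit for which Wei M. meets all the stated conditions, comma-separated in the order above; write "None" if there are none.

Backup Childcare

Service from 18 May 2024 to Mar 24, 2025: 310 days.
Adoption Assistance — status part-time ✓ (not excluded); grade L5 < L6 ✗ → not eligible.
Travel Insurance — status part-time ✓; service 310 days ≥ 9 months (≈270 days) ✓; not eligible for Adoption Assistance ✗ → not eligible.
Vision Plan — status part-time ✓; site Tulsa ✗ (not Newark or Pune) → not eligible.
Dental Plan — status part-time ✓ (not excluded); service 310 days ≥ 1 month (≈30 days) ✓; grade L5 < L6 ✗ → not eligible.
Backup Childcare — status part-time ✓; service 310 days ≥ 180 days ✓; rating 4 ≥ 2 ✓ → eligible.
Meal Allowance — service 310 days < 24 months (≈720 days) ✗ → not eligible.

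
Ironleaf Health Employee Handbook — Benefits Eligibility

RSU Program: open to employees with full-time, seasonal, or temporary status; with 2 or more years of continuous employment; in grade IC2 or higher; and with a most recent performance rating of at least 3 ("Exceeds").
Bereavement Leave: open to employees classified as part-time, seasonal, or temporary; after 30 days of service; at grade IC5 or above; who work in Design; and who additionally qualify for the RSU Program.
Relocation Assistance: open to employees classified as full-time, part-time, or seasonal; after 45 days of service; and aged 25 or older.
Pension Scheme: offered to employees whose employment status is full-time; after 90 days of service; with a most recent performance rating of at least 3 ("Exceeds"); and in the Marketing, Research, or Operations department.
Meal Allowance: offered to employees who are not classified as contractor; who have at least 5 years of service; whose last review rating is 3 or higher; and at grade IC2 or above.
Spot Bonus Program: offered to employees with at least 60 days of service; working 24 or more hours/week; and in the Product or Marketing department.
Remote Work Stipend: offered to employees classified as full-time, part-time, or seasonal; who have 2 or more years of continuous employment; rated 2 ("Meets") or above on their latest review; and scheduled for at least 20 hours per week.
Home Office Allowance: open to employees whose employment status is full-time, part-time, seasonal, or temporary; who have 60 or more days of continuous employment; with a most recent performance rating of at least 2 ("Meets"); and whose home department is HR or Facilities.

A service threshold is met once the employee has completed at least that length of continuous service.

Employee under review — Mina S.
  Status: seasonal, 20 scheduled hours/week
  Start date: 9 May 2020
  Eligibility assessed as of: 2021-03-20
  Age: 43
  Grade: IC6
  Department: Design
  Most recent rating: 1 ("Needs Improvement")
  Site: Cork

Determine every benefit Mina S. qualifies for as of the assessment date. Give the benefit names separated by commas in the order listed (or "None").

Service from 9 May 2020 to 2021-03-20: 315 days.
RSU Program — status seasonal ✓; service 315 days < 2 years (≈730 days) ✗ → not eligible.
Bereavement Leave — status seasonal ✓; service 315 days ≥ 30 days ✓; grade IC6 ≥ IC5 ✓; dept Design ✓; not eligible for RSU Program ✗ → not eligible.
Relocation Assistance — status seasonal ✓; service 315 days ≥ 45 days ✓; age 43 ≥ 25 ✓ → eligible.
Pension Scheme — status seasonal ✗ (requires full-time) → not eligible.
Meal Allowance — status seasonal ✓ (not excluded); service 315 days < 5 years (≈1825 days) ✗ → not eligible.
Spot Bonus Program — service 315 days ≥ 60 days ✓; 20 hrs/wk < 24 ✗ → not eligible.
Remote Work Stipend — status seasonal ✓; service 315 days < 2 years (≈730 days) ✗ → not eligible.
Home Office Allowance — status seasonal ✓; service 315 days ≥ 60 days ✓; rating 1 < 2 ✗ → not eligible.

Relocation Assistance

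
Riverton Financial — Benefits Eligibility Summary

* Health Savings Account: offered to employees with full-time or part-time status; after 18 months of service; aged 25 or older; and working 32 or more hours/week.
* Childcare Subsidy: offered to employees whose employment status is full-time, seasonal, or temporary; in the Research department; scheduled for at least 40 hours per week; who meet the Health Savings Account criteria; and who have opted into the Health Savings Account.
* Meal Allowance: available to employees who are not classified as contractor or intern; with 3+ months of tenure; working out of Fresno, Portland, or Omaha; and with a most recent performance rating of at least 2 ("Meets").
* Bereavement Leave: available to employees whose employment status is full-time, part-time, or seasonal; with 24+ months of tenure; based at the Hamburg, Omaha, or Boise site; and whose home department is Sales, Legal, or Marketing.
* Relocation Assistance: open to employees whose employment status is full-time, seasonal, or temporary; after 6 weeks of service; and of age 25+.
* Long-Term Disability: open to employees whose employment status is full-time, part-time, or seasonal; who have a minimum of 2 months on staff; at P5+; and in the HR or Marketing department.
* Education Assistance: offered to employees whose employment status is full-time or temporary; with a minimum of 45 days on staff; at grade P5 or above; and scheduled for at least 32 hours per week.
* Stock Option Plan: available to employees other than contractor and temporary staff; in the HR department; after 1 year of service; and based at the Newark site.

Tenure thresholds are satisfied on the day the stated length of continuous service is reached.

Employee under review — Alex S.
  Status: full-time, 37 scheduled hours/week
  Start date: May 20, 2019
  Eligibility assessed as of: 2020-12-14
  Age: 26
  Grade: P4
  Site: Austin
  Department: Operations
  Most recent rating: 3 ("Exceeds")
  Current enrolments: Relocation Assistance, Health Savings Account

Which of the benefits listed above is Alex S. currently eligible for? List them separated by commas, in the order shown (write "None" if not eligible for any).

Health Savings Account, Relocation Assistance

Service from May 20, 2019 to 2020-12-14: 574 days.
Health Savings Account — status full-time ✓; service 574 days ≥ 18 months (≈540 days) ✓; age 26 ≥ 25 ✓; 37 hrs/wk ≥ 32 ✓ → eligible.
Childcare Subsidy — status full-time ✓; dept Operations ✗ → not eligible.
Meal Allowance — status full-time ✓ (not excluded); service 574 days ≥ 3 months (≈90 days) ✓; site Austin ✗ (not Fresno, Portland, or Omaha) → not eligible.
Bereavement Leave — status full-time ✓; service 574 days < 24 months (≈720 days) ✗ → not eligible.
Relocation Assistance — status full-time ✓; service 574 days ≥ 6 weeks (≈42 days) ✓; age 26 ≥ 25 ✓ → eligible.
Long-Term Disability — status full-time ✓; service 574 days ≥ 2 months (≈60 days) ✓; grade P4 < P5 ✗ → not eligible.
Education Assistance — status full-time ✓; service 574 days ≥ 45 days ✓; grade P4 < P5 ✗ → not eligible.
Stock Option Plan — status full-time ✓ (not excluded); dept Operations ✗ → not eligible.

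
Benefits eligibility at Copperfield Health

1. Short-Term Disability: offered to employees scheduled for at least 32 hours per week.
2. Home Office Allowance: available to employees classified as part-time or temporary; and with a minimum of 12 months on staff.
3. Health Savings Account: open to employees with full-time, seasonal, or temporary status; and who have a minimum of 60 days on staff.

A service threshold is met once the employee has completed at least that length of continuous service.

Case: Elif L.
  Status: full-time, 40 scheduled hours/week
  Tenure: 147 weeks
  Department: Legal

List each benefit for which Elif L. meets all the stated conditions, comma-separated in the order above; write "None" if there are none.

Short-Term Disability, Health Savings Account

Short-Term Disability — 40 hrs/wk ≥ 32 ✓ → eligible.
Home Office Allowance — status full-time ✗ (requires part-time or temporary) → not eligible.
Health Savings Account — status full-time ✓; service 147 weeks ≥ 60 days ✓ → eligible.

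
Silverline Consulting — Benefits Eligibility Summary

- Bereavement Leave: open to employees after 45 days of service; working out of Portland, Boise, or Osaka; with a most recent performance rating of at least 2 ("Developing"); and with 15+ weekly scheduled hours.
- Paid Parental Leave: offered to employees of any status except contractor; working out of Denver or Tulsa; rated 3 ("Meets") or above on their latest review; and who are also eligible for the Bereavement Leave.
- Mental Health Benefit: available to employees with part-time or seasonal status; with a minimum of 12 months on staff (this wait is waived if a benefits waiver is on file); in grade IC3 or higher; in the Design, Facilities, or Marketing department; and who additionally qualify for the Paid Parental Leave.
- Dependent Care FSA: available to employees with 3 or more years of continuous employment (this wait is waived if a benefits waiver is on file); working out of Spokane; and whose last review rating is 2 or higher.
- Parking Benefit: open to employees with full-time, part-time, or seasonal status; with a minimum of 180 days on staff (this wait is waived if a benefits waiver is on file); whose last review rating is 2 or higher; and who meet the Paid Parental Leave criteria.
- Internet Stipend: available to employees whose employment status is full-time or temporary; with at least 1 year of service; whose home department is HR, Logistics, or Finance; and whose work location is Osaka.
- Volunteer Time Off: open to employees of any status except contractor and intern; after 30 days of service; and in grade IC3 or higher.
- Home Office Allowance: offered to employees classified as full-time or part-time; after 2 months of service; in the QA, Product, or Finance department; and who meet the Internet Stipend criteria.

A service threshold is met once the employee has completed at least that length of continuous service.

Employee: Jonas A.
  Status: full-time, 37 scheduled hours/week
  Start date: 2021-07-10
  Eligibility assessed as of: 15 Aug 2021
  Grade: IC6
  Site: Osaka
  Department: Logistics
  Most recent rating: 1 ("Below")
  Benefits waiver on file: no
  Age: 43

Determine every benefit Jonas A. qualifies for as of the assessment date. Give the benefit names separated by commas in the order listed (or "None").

Volunteer Time Off

Service from 2021-07-10 to 15 Aug 2021: 36 days.
Bereavement Leave — service 36 days < 45 days ✗ → not eligible.
Paid Parental Leave — status full-time ✓ (not excluded); site Osaka ✗ (not Denver or Tulsa) → not eligible.
Mental Health Benefit — status full-time ✗ (requires part-time or seasonal) → not eligible.
Dependent Care FSA — no waiver, service 36 days < 3 years (≈1095 days) ✗ → not eligible.
Parking Benefit — status full-time ✓; no waiver, service 36 days < 180 days ✗ → not eligible.
Internet Stipend — status full-time ✓; service 36 days < 1 year (≈365 days) ✗ → not eligible.
Volunteer Time Off — status full-time ✓ (not excluded); service 36 days ≥ 30 days ✓; grade IC6 ≥ IC3 ✓ → eligible.
Home Office Allowance — status full-time ✓; service 36 days < 2 months (≈60 days) ✗ → not eligible.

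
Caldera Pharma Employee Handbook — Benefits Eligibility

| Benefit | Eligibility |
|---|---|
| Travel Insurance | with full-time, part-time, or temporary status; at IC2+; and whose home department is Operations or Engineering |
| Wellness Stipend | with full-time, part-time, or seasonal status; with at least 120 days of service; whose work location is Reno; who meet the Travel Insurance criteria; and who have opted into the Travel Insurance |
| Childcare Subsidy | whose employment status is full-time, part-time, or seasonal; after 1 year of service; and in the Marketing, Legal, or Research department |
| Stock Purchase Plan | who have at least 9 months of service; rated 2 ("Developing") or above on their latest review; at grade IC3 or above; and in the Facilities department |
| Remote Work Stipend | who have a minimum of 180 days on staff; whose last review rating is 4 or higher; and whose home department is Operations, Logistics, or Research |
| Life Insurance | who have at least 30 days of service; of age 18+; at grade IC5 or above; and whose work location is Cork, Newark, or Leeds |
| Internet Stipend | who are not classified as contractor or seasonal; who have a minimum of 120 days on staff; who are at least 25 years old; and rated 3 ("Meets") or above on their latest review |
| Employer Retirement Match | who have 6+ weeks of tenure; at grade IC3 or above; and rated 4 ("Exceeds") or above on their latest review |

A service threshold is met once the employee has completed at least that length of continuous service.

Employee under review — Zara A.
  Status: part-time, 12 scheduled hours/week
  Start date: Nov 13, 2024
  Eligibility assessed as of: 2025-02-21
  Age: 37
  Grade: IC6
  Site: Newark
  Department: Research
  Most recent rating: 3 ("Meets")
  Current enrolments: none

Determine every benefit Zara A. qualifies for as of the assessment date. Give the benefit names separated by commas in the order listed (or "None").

Life Insurance

Service from Nov 13, 2024 to 2025-02-21: 100 days.
Travel Insurance — status part-time ✓; grade IC6 ≥ IC2 ✓; dept Research ✗ → not eligible.
Wellness Stipend — status part-time ✓; service 100 days < 120 days ✗ → not eligible.
Childcare Subsidy — status part-time ✓; service 100 days < 1 year (≈365 days) ✗ → not eligible.
Stock Purchase Plan — service 100 days < 9 months (≈270 days) ✗ → not eligible.
Remote Work Stipend — service 100 days < 180 days ✗ → not eligible.
Life Insurance — service 100 days ≥ 30 days ✓; age 37 ≥ 18 ✓; grade IC6 ≥ IC5 ✓; site Newark ✓ → eligible.
Internet Stipend — status part-time ✓ (not excluded); service 100 days < 120 days ✗ → not eligible.
Employer Retirement Match — service 100 days ≥ 6 weeks (≈42 days) ✓; grade IC6 ≥ IC3 ✓; rating 3 < 4 ✗ → not eligible.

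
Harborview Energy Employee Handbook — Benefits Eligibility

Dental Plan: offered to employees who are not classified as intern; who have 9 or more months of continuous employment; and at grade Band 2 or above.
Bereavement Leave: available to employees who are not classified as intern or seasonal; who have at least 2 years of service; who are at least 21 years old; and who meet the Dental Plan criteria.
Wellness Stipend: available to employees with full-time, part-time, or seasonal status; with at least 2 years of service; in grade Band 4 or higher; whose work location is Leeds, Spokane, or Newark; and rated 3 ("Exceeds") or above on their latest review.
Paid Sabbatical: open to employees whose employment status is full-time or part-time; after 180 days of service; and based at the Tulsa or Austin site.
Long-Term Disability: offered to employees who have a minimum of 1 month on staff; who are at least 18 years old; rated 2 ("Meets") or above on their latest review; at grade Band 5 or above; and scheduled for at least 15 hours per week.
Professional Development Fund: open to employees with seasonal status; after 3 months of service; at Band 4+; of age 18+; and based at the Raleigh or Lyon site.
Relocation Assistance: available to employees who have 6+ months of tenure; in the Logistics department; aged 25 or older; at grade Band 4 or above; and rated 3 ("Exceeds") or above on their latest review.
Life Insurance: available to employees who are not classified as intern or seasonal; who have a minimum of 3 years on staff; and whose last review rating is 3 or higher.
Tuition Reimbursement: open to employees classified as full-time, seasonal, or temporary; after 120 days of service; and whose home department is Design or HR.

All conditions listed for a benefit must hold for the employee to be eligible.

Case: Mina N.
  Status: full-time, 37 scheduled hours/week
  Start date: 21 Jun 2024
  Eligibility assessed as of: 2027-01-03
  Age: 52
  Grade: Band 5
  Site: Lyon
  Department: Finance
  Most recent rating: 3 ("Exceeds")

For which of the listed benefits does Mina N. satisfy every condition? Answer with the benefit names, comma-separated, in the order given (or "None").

Service from 21 Jun 2024 to 2027-01-03: 926 days.
Dental Plan — status full-time ✓ (not excluded); service 926 days ≥ 9 months (≈270 days) ✓; grade Band 5 ≥ Band 2 ✓ → eligible.
Bereavement Leave — status full-time ✓ (not excluded); service 926 days ≥ 2 years (≈730 days) ✓; age 52 ≥ 21 ✓; eligible for Dental Plan ✓ → eligible.
Wellness Stipend — status full-time ✓; service 926 days ≥ 2 years (≈730 days) ✓; grade Band 5 ≥ Band 4 ✓; site Lyon ✗ (not Leeds, Spokane, or Newark) → not eligible.
Paid Sabbatical — status full-time ✓; service 926 days ≥ 180 days ✓; site Lyon ✗ (not Tulsa or Austin) → not eligible.
Long-Term Disability — service 926 days ≥ 1 month (≈30 days) ✓; age 52 ≥ 18 ✓; rating 3 ≥ 2 ✓; grade Band 5 ≥ Band 5 ✓; 37 hrs/wk ≥ 15 ✓ → eligible.
Professional Development Fund — status full-time ✗ (requires seasonal) → not eligible.
Relocation Assistance — service 926 days ≥ 6 months (≈180 days) ✓; dept Finance ✗ → not eligible.
Life Insurance — status full-time ✓ (not excluded); service 926 days < 3 years (≈1095 days) ✗ → not eligible.
Tuition Reimbursement — status full-time ✓; service 926 days ≥ 120 days ✓; dept Finance ✗ → not eligible.

Dental Plan, Bereavement Leave, Long-Term Disability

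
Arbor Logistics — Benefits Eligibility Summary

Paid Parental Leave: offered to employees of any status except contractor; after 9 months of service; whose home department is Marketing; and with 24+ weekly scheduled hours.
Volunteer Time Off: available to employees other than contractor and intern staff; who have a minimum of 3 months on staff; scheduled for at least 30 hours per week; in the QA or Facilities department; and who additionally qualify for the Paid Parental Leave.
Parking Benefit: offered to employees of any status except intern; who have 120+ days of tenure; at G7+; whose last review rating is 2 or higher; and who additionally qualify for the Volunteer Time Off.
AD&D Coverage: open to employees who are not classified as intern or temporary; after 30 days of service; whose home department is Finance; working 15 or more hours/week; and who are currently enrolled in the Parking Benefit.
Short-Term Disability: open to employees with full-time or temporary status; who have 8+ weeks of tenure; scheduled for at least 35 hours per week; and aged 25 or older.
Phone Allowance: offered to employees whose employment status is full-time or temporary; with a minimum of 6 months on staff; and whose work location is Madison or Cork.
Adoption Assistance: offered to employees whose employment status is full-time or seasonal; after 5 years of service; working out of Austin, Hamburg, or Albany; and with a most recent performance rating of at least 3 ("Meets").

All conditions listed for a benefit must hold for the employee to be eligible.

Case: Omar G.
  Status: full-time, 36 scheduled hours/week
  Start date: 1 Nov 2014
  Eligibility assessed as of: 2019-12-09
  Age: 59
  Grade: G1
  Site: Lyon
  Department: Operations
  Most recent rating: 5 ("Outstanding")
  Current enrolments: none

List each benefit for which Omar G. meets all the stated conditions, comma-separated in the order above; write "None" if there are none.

Short-Term Disability

Service from 1 Nov 2014 to 2019-12-09: 1864 days.
Paid Parental Leave — status full-time ✓ (not excluded); service 1864 days ≥ 9 months (≈270 days) ✓; dept Operations ✗ → not eligible.
Volunteer Time Off — status full-time ✓ (not excluded); service 1864 days ≥ 3 months (≈90 days) ✓; 36 hrs/wk ≥ 30 ✓; dept Operations ✗ → not eligible.
Parking Benefit — status full-time ✓ (not excluded); service 1864 days ≥ 120 days ✓; grade G1 < G7 ✗ → not eligible.
AD&D Coverage — status full-time ✓ (not excluded); service 1864 days ≥ 30 days ✓; dept Operations ✗ → not eligible.
Short-Term Disability — status full-time ✓; service 1864 days ≥ 8 weeks (≈56 days) ✓; 36 hrs/wk ≥ 35 ✓; age 59 ≥ 25 ✓ → eligible.
Phone Allowance — status full-time ✓; service 1864 days ≥ 6 months (≈180 days) ✓; site Lyon ✗ (not Madison or Cork) → not eligible.
Adoption Assistance — status full-time ✓; service 1864 days ≥ 5 years (≈1825 days) ✓; site Lyon ✗ (not Austin, Hamburg, or Albany) → not eligible.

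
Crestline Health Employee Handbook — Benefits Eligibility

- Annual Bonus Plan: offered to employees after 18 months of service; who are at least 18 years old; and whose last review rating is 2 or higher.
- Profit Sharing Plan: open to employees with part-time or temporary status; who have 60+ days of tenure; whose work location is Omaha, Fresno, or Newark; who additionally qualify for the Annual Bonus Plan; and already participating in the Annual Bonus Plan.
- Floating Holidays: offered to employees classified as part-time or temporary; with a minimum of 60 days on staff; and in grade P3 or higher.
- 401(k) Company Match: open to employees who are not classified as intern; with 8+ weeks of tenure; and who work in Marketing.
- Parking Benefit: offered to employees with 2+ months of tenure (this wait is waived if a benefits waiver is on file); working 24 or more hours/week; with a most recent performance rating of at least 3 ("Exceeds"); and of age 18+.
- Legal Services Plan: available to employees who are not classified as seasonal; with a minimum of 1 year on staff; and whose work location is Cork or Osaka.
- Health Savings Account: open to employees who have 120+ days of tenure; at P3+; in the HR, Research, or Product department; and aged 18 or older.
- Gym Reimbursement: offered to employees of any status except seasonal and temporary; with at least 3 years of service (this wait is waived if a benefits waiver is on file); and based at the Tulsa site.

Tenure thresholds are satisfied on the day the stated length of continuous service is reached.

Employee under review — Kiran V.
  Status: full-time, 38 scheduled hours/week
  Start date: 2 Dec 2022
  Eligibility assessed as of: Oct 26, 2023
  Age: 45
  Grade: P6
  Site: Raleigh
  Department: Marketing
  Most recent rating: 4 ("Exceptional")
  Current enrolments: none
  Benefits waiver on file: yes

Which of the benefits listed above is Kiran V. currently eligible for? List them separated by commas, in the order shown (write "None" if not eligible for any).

401(k) Company Match, Parking Benefit

Service from 2 Dec 2022 to Oct 26, 2023: 328 days.
Annual Bonus Plan — service 328 days < 18 months (≈540 days) ✗ → not eligible.
Profit Sharing Plan — status full-time ✗ (requires part-time or temporary) → not eligible.
Floating Holidays — status full-time ✗ (requires part-time or temporary) → not eligible.
401(k) Company Match — status full-time ✓ (not excluded); service 328 days ≥ 8 weeks (≈56 days) ✓; dept Marketing ✓ → eligible.
Parking Benefit — benefits waiver on file ✓; 38 hrs/wk ≥ 24 ✓; rating 4 ≥ 3 ✓; age 45 ≥ 18 ✓ → eligible.
Legal Services Plan — status full-time ✓ (not excluded); service 328 days < 1 year (≈365 days) ✗ → not eligible.
Health Savings Account — service 328 days ≥ 120 days ✓; grade P6 ≥ P3 ✓; dept Marketing ✗ → not eligible.
Gym Reimbursement — status full-time ✓ (not excluded); benefits waiver on file ✓; site Raleigh ✗ (not Tulsa) → not eligible.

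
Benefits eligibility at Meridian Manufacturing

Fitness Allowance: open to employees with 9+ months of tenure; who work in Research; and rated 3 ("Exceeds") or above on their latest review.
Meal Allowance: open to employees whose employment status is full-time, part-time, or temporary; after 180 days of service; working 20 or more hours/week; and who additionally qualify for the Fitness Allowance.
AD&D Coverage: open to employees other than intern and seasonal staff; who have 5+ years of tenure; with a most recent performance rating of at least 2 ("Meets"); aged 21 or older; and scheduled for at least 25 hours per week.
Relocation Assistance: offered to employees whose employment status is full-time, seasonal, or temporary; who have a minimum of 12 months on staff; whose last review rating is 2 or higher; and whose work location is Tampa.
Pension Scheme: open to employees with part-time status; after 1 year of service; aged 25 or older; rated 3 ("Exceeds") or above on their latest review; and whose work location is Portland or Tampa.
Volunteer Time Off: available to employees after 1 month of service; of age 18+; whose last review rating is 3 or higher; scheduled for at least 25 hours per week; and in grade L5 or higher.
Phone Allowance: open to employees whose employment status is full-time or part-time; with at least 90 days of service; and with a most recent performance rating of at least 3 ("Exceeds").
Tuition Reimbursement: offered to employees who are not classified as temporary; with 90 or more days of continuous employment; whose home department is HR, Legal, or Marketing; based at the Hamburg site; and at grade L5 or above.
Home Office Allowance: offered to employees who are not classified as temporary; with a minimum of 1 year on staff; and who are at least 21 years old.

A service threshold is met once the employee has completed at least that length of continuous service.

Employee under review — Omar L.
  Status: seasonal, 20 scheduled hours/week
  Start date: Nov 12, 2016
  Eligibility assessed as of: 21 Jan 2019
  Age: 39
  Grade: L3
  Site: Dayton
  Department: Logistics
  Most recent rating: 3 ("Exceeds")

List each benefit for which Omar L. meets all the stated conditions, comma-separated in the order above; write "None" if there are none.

Home Office Allowance

Service from Nov 12, 2016 to 21 Jan 2019: 800 days.
Fitness Allowance — service 800 days ≥ 9 months (≈270 days) ✓; dept Logistics ✗ → not eligible.
Meal Allowance — status seasonal ✗ (requires full-time, part-time, or temporary) → not eligible.
AD&D Coverage — status seasonal ✗ (excluded) → not eligible.
Relocation Assistance — status seasonal ✓; service 800 days ≥ 12 months (≈360 days) ✓; rating 3 ≥ 2 ✓; site Dayton ✗ (not Tampa) → not eligible.
Pension Scheme — status seasonal ✗ (requires part-time) → not eligible.
Volunteer Time Off — service 800 days ≥ 1 month (≈30 days) ✓; age 39 ≥ 18 ✓; rating 3 ≥ 3 ✓; 20 hrs/wk < 25 ✗ → not eligible.
Phone Allowance — status seasonal ✗ (requires full-time or part-time) → not eligible.
Tuition Reimbursement — status seasonal ✓ (not excluded); service 800 days ≥ 90 days ✓; dept Logistics ✗ → not eligible.
Home Office Allowance — status seasonal ✓ (not excluded); service 800 days ≥ 1 year (≈365 days) ✓; age 39 ≥ 21 ✓ → eligible.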